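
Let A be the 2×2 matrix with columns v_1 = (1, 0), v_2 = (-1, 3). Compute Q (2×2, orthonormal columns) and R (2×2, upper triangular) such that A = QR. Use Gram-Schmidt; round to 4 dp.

v_1 = (1, 0); ‖v_1‖ = 1.0000, so e_1 = (1.0000, 0.0000).
e_1·v_2 = 1.0000·(-1) + 0.0000·3 = -1.0000.
u_2 = v_2 + 1.0000·e_1 = (0.0000, 3.0000).
‖u_2‖ = 3.0000, so e_2 = (0.0000, 1.0000).

Q = [[1.0000, 0.0000], [0.0000, 1.0000]], R = [[1.0000, -1.0000], [0.0000, 3.0000]]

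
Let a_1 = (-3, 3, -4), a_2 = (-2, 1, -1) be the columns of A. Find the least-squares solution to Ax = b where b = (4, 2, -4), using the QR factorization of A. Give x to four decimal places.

q_1 = a_1/‖a_1‖ = (-3, 3, -4)/5.8310 = (-0.5145, 0.5145, -0.6860).
r_{12} = q_1·a_2 = 2.2295.
u_2 = a_2 − 2.2295·q_1 = (-0.8529, -0.1471, 0.5294).
‖u_2‖ = 1.0146, so q_2 = (-0.8407, -0.1449, 0.5218).
Qᵀb = (1.7150, -5.7397).
Back-substitute: x_2 = -5.7397/1.0146 = -5.6571.
x_1 = (1.7150 − 2.2295·(-5.6571))/5.8310 = 2.4571.

x = (2.4571, -5.6571)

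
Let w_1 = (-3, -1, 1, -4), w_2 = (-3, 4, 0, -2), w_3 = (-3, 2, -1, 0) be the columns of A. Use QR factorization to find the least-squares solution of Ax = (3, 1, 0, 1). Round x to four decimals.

x = (-0.5860, 0.5802, -0.9534)

w_1 = (-3, -1, 1, -4); ‖w_1‖ = 5.1962, so e_1 = (-0.5774, -0.1925, 0.1925, -0.7698).
e_1·w_2 = (-0.5774)·(-3) + (-0.1925)·4 + 0.1925·0 + (-0.7698)·(-2) = 2.5019.
u_2 = w_2 − 2.5019·e_1 = (-1.5556, 4.4815, -0.4815, -0.0741).
‖u_2‖ = 4.7687, so e_2 = (-0.3262, 0.9398, -0.1010, -0.0155).
e_1·w_3 = (-0.5774)·(-3) + (-0.1925)·2 + 0.1925·(-1) + (-0.7698)·0 = 1.1547; e_2·w_3 = (-0.3262)·(-3) + 0.9398·2 + (-0.1010)·(-1) + (-0.0155)·0 = 2.9591.
u_3 = w_3 − 1.1547·e_1 − 2.9591·e_2 = (-1.3681, -0.5586, -0.9235, 0.9349).
‖u_3‖ = 1.9775, so e_3 = (-0.6918, -0.2825, -0.4670, 0.4728).
Qᵀb = (-2.6943, -0.0544, -1.8852).
Back-substitute: x_3 = -1.8852/1.9775 = -0.9534.
x_2 = (-0.0544 − 2.9591·(-0.9534))/4.7687 = 0.5802.
x_1 = (-2.6943 − 2.5019·0.5802 − 1.1547·(-0.9534))/5.1962 = -0.5860.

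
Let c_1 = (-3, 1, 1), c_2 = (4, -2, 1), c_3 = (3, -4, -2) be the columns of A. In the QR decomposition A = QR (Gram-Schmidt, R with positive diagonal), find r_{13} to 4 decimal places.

c_1 = (-3, 1, 1); ‖c_1‖ = 3.3166, so e_1 = (-0.9045, 0.3015, 0.3015).
r_{13} = e_1·c_3 = -4.5227.

r_{13} = -4.5227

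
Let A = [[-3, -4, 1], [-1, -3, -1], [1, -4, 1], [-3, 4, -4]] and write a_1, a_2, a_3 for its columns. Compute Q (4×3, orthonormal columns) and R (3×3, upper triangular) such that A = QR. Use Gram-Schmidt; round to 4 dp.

Q = [[-0.6708, -0.5499, 0.4898], [-0.2236, -0.4042, -0.6526], [0.2236, -0.5234, -0.4090], [-0.6708, 0.5102, -0.4086]], R = [[4.4721, -0.2236, 2.4597], [0.0000, 7.5465, -2.7099], [0.0000, 0.0000, 2.3678]]

e_1 = a_1/‖a_1‖ = (-3, -1, 1, -3)/4.4721 = (-0.6708, -0.2236, 0.2236, -0.6708).
r_{12} = e_1·a_2 = -0.2236.
u_2 = a_2 + 0.2236·e_1 = (-4.1500, -3.0500, -3.9500, 3.8500).
‖u_2‖ = 7.5465, so e_2 = (-0.5499, -0.4042, -0.5234, 0.5102).
r_{13} = e_1·a_3 = 2.4597; r_{23} = e_2·a_3 = -2.7099.
u_3 = a_3 − 2.4597·e_1 + 2.7099·e_2 = (1.1598, -1.5452, -0.9684, -0.9675).
‖u_3‖ = 2.3678, so e_3 = (0.4898, -0.6526, -0.4090, -0.4086).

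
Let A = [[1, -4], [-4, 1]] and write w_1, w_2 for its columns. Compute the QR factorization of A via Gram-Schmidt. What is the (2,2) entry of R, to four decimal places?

w_1 = (1, -4); ‖w_1‖ = 4.1231, so e_1 = (0.2425, -0.9701).
e_1·w_2 = 0.2425·(-4) + (-0.9701)·1 = -1.9403.
u_2 = w_2 + 1.9403·e_1 = (-3.5294, -0.8824).
r_{22} = ‖u_2‖ = 3.6380.

r_{22} = 3.6380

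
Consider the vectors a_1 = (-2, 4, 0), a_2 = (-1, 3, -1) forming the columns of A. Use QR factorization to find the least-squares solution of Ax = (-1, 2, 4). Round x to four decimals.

x = (2.8333, -3.3333)

a_1 = (-2, 4, 0); ‖a_1‖ = 4.4721, so q_1 = (-0.4472, 0.8944, 0.0000).
q_1·a_2 = (-0.4472)·(-1) + 0.8944·3 + 0.0000·(-1) = 3.1305.
u_2 = a_2 − 3.1305·q_1 = (0.4000, 0.2000, -1.0000).
‖u_2‖ = 1.0954, so q_2 = (0.3651, 0.1826, -0.9129).
Qᵀb = (2.2361, -3.6515).
Back-substitute: x_2 = -3.6515/1.0954 = -3.3333.
x_1 = (2.2361 − 3.1305·(-3.3333))/4.4721 = 2.8333.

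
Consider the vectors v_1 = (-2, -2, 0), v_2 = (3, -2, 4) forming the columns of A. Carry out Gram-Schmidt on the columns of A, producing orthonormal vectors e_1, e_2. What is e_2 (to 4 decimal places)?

e_2 = (0.4683, -0.4683, 0.7493)

e_1 = v_1/‖v_1‖ = (-2, -2, 0)/2.8284 = (-0.7071, -0.7071, 0.0000).
r_{12} = e_1·v_2 = -0.7071.
u_2 = v_2 + 0.7071·e_1 = (2.5000, -2.5000, 4.0000).
‖u_2‖ = 5.3385, so e_2 = (0.4683, -0.4683, 0.7493).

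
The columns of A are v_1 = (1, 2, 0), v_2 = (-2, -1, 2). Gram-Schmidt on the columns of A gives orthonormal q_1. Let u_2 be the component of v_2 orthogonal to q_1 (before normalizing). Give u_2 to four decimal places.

u_2 = (-1.2000, 0.6000, 2.0000)

v_1 = (1, 2, 0); ‖v_1‖ = 2.2361, so q_1 = (0.4472, 0.8944, 0.0000).
q_1·v_2 = 0.4472·(-2) + 0.8944·(-1) + 0.0000·2 = -1.7889.
u_2 = v_2 + 1.7889·q_1 = (-1.2000, 0.6000, 2.0000).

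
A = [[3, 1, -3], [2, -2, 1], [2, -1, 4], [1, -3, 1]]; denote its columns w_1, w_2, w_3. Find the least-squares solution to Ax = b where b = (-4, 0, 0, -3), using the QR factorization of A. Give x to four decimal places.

x = (-0.7200, 0.5503, 0.6313)

w_1 = (3, 2, 2, 1); ‖w_1‖ = 4.2426, so q_1 = (0.7071, 0.4714, 0.4714, 0.2357).
q_1·w_2 = 0.7071·1 + 0.4714·(-2) + 0.4714·(-1) + 0.2357·(-3) = -1.4142.
u_2 = w_2 + 1.4142·q_1 = (2.0000, -1.3333, -0.3333, -2.6667).
‖u_2‖ = 3.6056, so q_2 = (0.5547, -0.3698, -0.0925, -0.7396).
q_1·w_3 = 0.7071·(-3) + 0.4714·1 + 0.4714·4 + 0.2357·1 = 0.4714; q_2·w_3 = 0.5547·(-3) + (-0.3698)·1 + (-0.0925)·4 + (-0.7396)·1 = -3.1433.
u_3 = w_3 − 0.4714·q_1 + 3.1433·q_2 = (-1.5897, -0.3846, 3.4872, -1.4359).
‖u_3‖ = 4.1106, so q_3 = (-0.3867, -0.0936, 0.8483, -0.3493).
Qᵀb = (-3.5355, 0.0000, 2.5949).
Back-substitute: x_3 = 2.5949/4.1106 = 0.6313.
x_2 = (0.0000 + 3.1433·0.6313)/3.6056 = 0.5503.
x_1 = (-3.5355 + 1.4142·0.5503 − 0.4714·0.6313)/4.2426 = -0.7200.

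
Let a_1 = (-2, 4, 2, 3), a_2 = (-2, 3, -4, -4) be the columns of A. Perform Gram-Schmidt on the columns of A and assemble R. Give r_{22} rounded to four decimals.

r_{22} = 6.6720

a_1 = (-2, 4, 2, 3); ‖a_1‖ = 5.7446, so q_1 = (-0.3482, 0.6963, 0.3482, 0.5222).
q_1·a_2 = (-0.3482)·(-2) + 0.6963·3 + 0.3482·(-4) + 0.5222·(-4) = -0.6963.
u_2 = a_2 + 0.6963·q_1 = (-2.2424, 3.4848, -3.7576, -3.6364).
r_{22} = ‖u_2‖ = 6.6720.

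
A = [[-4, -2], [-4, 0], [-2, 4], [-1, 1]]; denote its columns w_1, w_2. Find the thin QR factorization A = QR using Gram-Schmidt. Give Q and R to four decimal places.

Q = [[-0.6576, -0.4603], [-0.6576, -0.0236], [-0.3288, 0.8616], [-0.1644, 0.2125]], R = [[6.0828, -0.1644], [0.0000, 4.5796]]

w_1 = (-4, -4, -2, -1); ‖w_1‖ = 6.0828, so e_1 = (-0.6576, -0.6576, -0.3288, -0.1644).
e_1·w_2 = (-0.6576)·(-2) + (-0.6576)·0 + (-0.3288)·4 + (-0.1644)·1 = -0.1644.
u_2 = w_2 + 0.1644·e_1 = (-2.1081, -0.1081, 3.9459, 0.9730).
‖u_2‖ = 4.5796, so e_2 = (-0.4603, -0.0236, 0.8616, 0.2125).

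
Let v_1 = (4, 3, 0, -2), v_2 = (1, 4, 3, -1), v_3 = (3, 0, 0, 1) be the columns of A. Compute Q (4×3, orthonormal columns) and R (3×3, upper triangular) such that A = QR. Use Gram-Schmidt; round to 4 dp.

Q = [[0.7428, -0.3727, 0.5262], [0.5571, 0.5374, -0.2000], [0.0000, 0.7541, 0.3421], [-0.3714, 0.0607, 0.7524]], R = [[5.3852, 3.3425, 1.8570], [0.0000, 3.9784, -1.0574], [0.0000, 0.0000, 2.3310]]

q_1 = v_1/‖v_1‖ = (4, 3, 0, -2)/5.3852 = (0.7428, 0.5571, 0.0000, -0.3714).
r_{12} = q_1·v_2 = 3.3425.
u_2 = v_2 − 3.3425·q_1 = (-1.4828, 2.1379, 3.0000, 0.2414).
‖u_2‖ = 3.9784, so q_2 = (-0.3727, 0.5374, 0.7541, 0.0607).
r_{13} = q_1·v_3 = 1.8570; r_{23} = q_2·v_3 = -1.0574.
u_3 = v_3 − 1.8570·q_1 + 1.0574·q_2 = (1.2266, -0.4662, 0.7974, 1.7538).
‖u_3‖ = 2.3310, so q_3 = (0.5262, -0.2000, 0.3421, 0.7524).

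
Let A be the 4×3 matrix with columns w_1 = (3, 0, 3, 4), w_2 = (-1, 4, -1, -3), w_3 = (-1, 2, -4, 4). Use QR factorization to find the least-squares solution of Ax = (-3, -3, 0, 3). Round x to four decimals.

w_1 = (3, 0, 3, 4); ‖w_1‖ = 5.8310, so e_1 = (0.5145, 0.0000, 0.5145, 0.6860).
e_1·w_2 = 0.5145·(-1) + 0.0000·4 + 0.5145·(-1) + 0.6860·(-3) = -3.0870.
u_2 = w_2 + 3.0870·e_1 = (0.5882, 4.0000, 0.5882, -0.8824).
‖u_2‖ = 4.1798, so e_2 = (0.1407, 0.9570, 0.1407, -0.2111).
e_1·w_3 = 0.5145·(-1) + 0.0000·2 + 0.5145·(-4) + 0.6860·4 = 0.1715; e_2·w_3 = 0.1407·(-1) + 0.9570·2 + 0.1407·(-4) + (-0.2111)·4 = 0.3659.
u_3 = w_3 − 0.1715·e_1 − 0.3659·e_2 = (-1.1397, 1.6498, -4.1397, 3.9596).
‖u_3‖ = 6.0693, so e_3 = (-0.1878, 0.2718, -0.6821, 0.6524).
Qᵀb = (0.5145, -3.9265, 1.7050).
Back-substitute: x_3 = 1.7050/6.0693 = 0.2809.
x_2 = (-3.9265 − 0.3659·0.2809)/4.1798 = -0.9640.
x_1 = (0.5145 + 3.0870·(-0.9640) − 0.1715·0.2809)/5.8310 = -0.4304.

x = (-0.4304, -0.9640, 0.2809)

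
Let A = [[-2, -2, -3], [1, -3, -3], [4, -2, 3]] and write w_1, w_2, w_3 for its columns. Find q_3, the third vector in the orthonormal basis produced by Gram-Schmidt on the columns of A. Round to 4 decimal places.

q_3 = (0.5698, -0.6838, 0.4558)

w_1 = (-2, 1, 4); ‖w_1‖ = 4.5826, so q_1 = (-0.4364, 0.2182, 0.8729).
q_1·w_2 = (-0.4364)·(-2) + 0.2182·(-3) + 0.8729·(-2) = -1.5275.
u_2 = w_2 + 1.5275·q_1 = (-2.6667, -2.6667, -0.6667).
‖u_2‖ = 3.8297, so q_2 = (-0.6963, -0.6963, -0.1741).
q_1·w_3 = (-0.4364)·(-3) + 0.2182·(-3) + 0.8729·3 = 3.2733; q_2·w_3 = (-0.6963)·(-3) + (-0.6963)·(-3) + (-0.1741)·3 = 3.6556.
u_3 = w_3 − 3.2733·q_1 − 3.6556·q_2 = (0.9740, -1.1688, 0.7792).
‖u_3‖ = 1.7094, so q_3 = (0.5698, -0.6838, 0.4558).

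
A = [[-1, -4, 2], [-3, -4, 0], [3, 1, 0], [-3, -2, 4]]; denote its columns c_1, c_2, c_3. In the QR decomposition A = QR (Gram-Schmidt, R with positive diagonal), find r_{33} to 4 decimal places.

c_1 = (-1, -3, 3, -3); ‖c_1‖ = 5.2915, so q_1 = (-0.1890, -0.5669, 0.5669, -0.5669).
q_1·c_2 = (-0.1890)·(-4) + (-0.5669)·(-4) + 0.5669·1 + (-0.5669)·(-2) = 4.7246.
u_2 = c_2 − 4.7246·q_1 = (-3.1071, -1.3214, -1.6786, 0.6786).
‖u_2‖ = 3.8313, so q_2 = (-0.8110, -0.3449, -0.4381, 0.1771).
q_1·c_3 = (-0.1890)·2 + (-0.5669)·0 + 0.5669·0 + (-0.5669)·4 = -2.6458; q_2·c_3 = (-0.8110)·2 + (-0.3449)·0 + (-0.4381)·0 + 0.1771·4 = -0.9135.
u_3 = c_3 + 2.6458·q_1 + 0.9135·q_2 = (0.7591, -1.8151, 1.0998, 2.6618).
r_{33} = ‖u_3‖ = 3.4879.

r_{33} = 3.4879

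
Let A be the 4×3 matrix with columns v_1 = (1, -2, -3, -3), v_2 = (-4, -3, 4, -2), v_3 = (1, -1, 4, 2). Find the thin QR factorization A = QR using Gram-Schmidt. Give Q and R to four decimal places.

v_1 = (1, -2, -3, -3); ‖v_1‖ = 4.7958, so e_1 = (0.2085, -0.4170, -0.6255, -0.6255).
e_1·v_2 = 0.2085·(-4) + (-0.4170)·(-3) + (-0.6255)·4 + (-0.6255)·(-2) = -0.8341.
u_2 = v_2 + 0.8341·e_1 = (-3.8261, -3.3478, 3.4783, -2.5217).
‖u_2‖ = 6.6562, so e_2 = (-0.5748, -0.5030, 0.5226, -0.3789).
e_1·v_3 = 0.2085·1 + (-0.4170)·(-1) + (-0.6255)·4 + (-0.6255)·2 = -3.1277; e_2·v_3 = (-0.5748)·1 + (-0.5030)·(-1) + 0.5226·4 + (-0.3789)·2 = 1.2607.
u_3 = v_3 + 3.1277·e_1 − 1.2607·e_2 = (2.3768, -1.6703, 1.3847, 0.5211).
‖u_3‖ = 3.2601, so e_3 = (0.7291, -0.5123, 0.4247, 0.1598).

Q = [[0.2085, -0.5748, 0.7291], [-0.4170, -0.5030, -0.5123], [-0.6255, 0.5226, 0.4247], [-0.6255, -0.3789, 0.1598]], R = [[4.7958, -0.8341, -3.1277], [0.0000, 6.6562, 1.2607], [0.0000, 0.0000, 3.2601]]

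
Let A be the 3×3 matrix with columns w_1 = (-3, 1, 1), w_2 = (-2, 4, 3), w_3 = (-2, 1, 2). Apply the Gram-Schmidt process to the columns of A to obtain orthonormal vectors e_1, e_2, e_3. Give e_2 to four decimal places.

e_2 = (0.4185, 0.7632, 0.4924)

w_1 = (-3, 1, 1); ‖w_1‖ = 3.3166, so e_1 = (-0.9045, 0.3015, 0.3015).
e_1·w_2 = (-0.9045)·(-2) + 0.3015·4 + 0.3015·3 = 3.9196.
u_2 = w_2 − 3.9196·e_1 = (1.5455, 2.8182, 1.8182).
‖u_2‖ = 3.6927, so e_2 = (0.4185, 0.7632, 0.4924).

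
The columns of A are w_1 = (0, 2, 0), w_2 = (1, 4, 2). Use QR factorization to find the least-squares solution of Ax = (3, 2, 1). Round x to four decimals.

x = (-1.0000, 1.0000)

w_1 = (0, 2, 0); ‖w_1‖ = 2.0000, so e_1 = (0.0000, 1.0000, 0.0000).
e_1·w_2 = 0.0000·1 + 1.0000·4 + 0.0000·2 = 4.0000.
u_2 = w_2 − 4.0000·e_1 = (1.0000, 0.0000, 2.0000).
‖u_2‖ = 2.2361, so e_2 = (0.4472, 0.0000, 0.8944).
Qᵀb = (2.0000, 2.2361).
Back-substitute: x_2 = 2.2361/2.2361 = 1.0000.
x_1 = (2.0000 − 4.0000·1.0000)/2.0000 = -1.0000.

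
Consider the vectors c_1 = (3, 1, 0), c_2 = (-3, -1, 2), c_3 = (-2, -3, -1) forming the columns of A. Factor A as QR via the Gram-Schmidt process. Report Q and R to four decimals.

c_1 = (3, 1, 0); ‖c_1‖ = 3.1623, so q_1 = (0.9487, 0.3162, 0.0000).
q_1·c_2 = 0.9487·(-3) + 0.3162·(-1) + 0.0000·2 = -3.1623.
u_2 = c_2 + 3.1623·q_1 = (0.0000, 0.0000, 2.0000).
‖u_2‖ = 2.0000, so q_2 = (0.0000, 0.0000, 1.0000).
q_1·c_3 = 0.9487·(-2) + 0.3162·(-3) + 0.0000·(-1) = -2.8460; q_2·c_3 = (0.0000)·(-2) + 0.0000·(-3) + 1.0000·(-1) = -1.0000.
u_3 = c_3 + 2.8460·q_1 + 1.0000·q_2 = (0.7000, -2.1000, 0.0000).
‖u_3‖ = 2.2136, so q_3 = (0.3162, -0.9487, 0.0000).

Q = [[0.9487, 0.0000, 0.3162], [0.3162, 0.0000, -0.9487], [0.0000, 1.0000, 0.0000]], R = [[3.1623, -3.1623, -2.8460], [0.0000, 2.0000, -1.0000], [0.0000, 0.0000, 2.2136]]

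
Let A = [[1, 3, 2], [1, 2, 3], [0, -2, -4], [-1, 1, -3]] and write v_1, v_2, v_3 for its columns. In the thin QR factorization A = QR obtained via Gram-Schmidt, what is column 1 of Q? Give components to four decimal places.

e_1 = (0.5774, 0.5774, 0.0000, -0.5774)

e_1 = v_1/‖v_1‖ = (1, 1, 0, -1)/1.7321 = (0.5774, 0.5774, 0.0000, -0.5774).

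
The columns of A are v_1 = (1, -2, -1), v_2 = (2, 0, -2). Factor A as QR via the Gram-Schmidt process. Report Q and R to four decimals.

v_1 = (1, -2, -1); ‖v_1‖ = 2.4495, so e_1 = (0.4082, -0.8165, -0.4082).
e_1·v_2 = 0.4082·2 + (-0.8165)·0 + (-0.4082)·(-2) = 1.6330.
u_2 = v_2 − 1.6330·e_1 = (1.3333, 1.3333, -1.3333).
‖u_2‖ = 2.3094, so e_2 = (0.5774, 0.5774, -0.5774).

Q = [[0.4082, 0.5774], [-0.8165, 0.5774], [-0.4082, -0.5774]], R = [[2.4495, 1.6330], [0.0000, 2.3094]]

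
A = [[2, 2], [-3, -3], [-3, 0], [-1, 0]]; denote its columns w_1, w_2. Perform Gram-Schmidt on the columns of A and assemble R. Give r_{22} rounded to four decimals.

r_{22} = 2.3774

w_1 = (2, -3, -3, -1); ‖w_1‖ = 4.7958, so e_1 = (0.4170, -0.6255, -0.6255, -0.2085).
e_1·w_2 = 0.4170·2 + (-0.6255)·(-3) + (-0.6255)·0 + (-0.2085)·0 = 2.7107.
u_2 = w_2 − 2.7107·e_1 = (0.8696, -1.3043, 1.6957, 0.5652).
r_{22} = ‖u_2‖ = 2.3774.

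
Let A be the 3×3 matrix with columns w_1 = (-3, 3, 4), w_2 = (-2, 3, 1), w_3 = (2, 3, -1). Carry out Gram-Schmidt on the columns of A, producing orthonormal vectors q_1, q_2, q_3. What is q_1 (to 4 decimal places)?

q_1 = (-0.5145, 0.5145, 0.6860)

w_1 = (-3, 3, 4); ‖w_1‖ = 5.8310, so q_1 = (-0.5145, 0.5145, 0.6860).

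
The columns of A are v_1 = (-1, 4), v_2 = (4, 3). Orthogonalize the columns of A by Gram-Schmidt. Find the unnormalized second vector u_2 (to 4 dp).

u_2 = (4.4706, 1.1176)

v_1 = (-1, 4); ‖v_1‖ = 4.1231, so q_1 = (-0.2425, 0.9701).
q_1·v_2 = (-0.2425)·4 + 0.9701·3 = 1.9403.
u_2 = v_2 − 1.9403·q_1 = (4.4706, 1.1176).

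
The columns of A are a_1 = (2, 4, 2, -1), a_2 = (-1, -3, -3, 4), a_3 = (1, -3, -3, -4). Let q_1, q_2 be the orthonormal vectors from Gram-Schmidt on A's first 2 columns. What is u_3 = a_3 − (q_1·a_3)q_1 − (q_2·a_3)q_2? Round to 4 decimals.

u_3 = (2.7692, -0.3411, -2.9900, -1.8060)

a_1 = (2, 4, 2, -1); ‖a_1‖ = 5.0000, so q_1 = (0.4000, 0.8000, 0.4000, -0.2000).
q_1·a_2 = 0.4000·(-1) + 0.8000·(-3) + 0.4000·(-3) + (-0.2000)·4 = -4.8000.
u_2 = a_2 + 4.8000·q_1 = (0.9200, 0.8400, -1.0800, 3.0400).
‖u_2‖ = 3.4583, so q_2 = (0.2660, 0.2429, -0.3123, 0.8790).
q_1·a_3 = 0.4000·1 + 0.8000·(-3) + 0.4000·(-3) + (-0.2000)·(-4) = -2.4000; q_2·a_3 = 0.2660·1 + 0.2429·(-3) + (-0.3123)·(-3) + 0.8790·(-4) = -3.0419.
u_3 = a_3 + 2.4000·q_1 + 3.0419·q_2 = (2.7692, -0.3411, -2.9900, -1.8060).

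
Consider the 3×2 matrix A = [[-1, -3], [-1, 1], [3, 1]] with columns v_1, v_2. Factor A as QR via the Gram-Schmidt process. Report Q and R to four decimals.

e_1 = v_1/‖v_1‖ = (-1, -1, 3)/3.3166 = (-0.3015, -0.3015, 0.9045).
r_{12} = e_1·v_2 = 1.5076.
u_2 = v_2 − 1.5076·e_1 = (-2.5455, 1.4545, -0.3636).
‖u_2‖ = 2.9542, so e_2 = (-0.8616, 0.4924, -0.1231).

Q = [[-0.3015, -0.8616], [-0.3015, 0.4924], [0.9045, -0.1231]], R = [[3.3166, 1.5076], [0.0000, 2.9542]]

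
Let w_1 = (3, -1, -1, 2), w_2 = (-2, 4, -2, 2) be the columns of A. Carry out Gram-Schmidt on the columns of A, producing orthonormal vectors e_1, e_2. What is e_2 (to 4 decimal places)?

e_1 = w_1/‖w_1‖ = (3, -1, -1, 2)/3.8730 = (0.7746, -0.2582, -0.2582, 0.5164).
r_{12} = e_1·w_2 = -1.0328.
u_2 = w_2 + 1.0328·e_1 = (-1.2000, 3.7333, -2.2667, 2.5333).
‖u_2‖ = 5.1897, so e_2 = (-0.2312, 0.7194, -0.4368, 0.4881).

e_2 = (-0.2312, 0.7194, -0.4368, 0.4881)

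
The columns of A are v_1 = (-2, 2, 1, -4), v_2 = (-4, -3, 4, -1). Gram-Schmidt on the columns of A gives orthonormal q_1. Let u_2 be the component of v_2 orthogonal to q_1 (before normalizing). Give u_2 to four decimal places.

v_1 = (-2, 2, 1, -4); ‖v_1‖ = 5.0000, so q_1 = (-0.4000, 0.4000, 0.2000, -0.8000).
q_1·v_2 = (-0.4000)·(-4) + 0.4000·(-3) + 0.2000·4 + (-0.8000)·(-1) = 2.0000.
u_2 = v_2 − 2.0000·q_1 = (-3.2000, -3.8000, 3.6000, 0.6000).

u_2 = (-3.2000, -3.8000, 3.6000, 0.6000)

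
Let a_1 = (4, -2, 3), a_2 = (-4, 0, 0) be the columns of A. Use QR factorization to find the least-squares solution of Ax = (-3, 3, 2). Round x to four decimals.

e_1 = a_1/‖a_1‖ = (4, -2, 3)/5.3852 = (0.7428, -0.3714, 0.5571).
r_{12} = e_1·a_2 = -2.9711.
u_2 = a_2 + 2.9711·e_1 = (-1.7931, -1.1034, 1.6552).
‖u_2‖ = 2.6781, so e_2 = (-0.6695, -0.4120, 0.6180).
Qᵀb = (-2.2283, 2.0086).
Back-substitute: x_2 = 2.0086/2.6781 = 0.7500.
x_1 = (-2.2283 + 2.9711·0.7500)/5.3852 = 0.0000.

x = (0.0000, 0.7500)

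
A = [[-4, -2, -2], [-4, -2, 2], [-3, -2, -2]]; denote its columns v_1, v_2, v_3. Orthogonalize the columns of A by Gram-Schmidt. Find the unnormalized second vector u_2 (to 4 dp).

e_1 = v_1/‖v_1‖ = (-4, -4, -3)/6.4031 = (-0.6247, -0.6247, -0.4685).
r_{12} = e_1·v_2 = 3.4358.
u_2 = v_2 − 3.4358·e_1 = (0.1463, 0.1463, -0.3902).

u_2 = (0.1463, 0.1463, -0.3902)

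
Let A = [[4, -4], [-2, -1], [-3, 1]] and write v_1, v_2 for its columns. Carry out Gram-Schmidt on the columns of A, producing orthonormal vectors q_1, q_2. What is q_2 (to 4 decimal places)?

q_2 = (-0.5839, -0.7664, -0.2676)

q_1 = v_1/‖v_1‖ = (4, -2, -3)/5.3852 = (0.7428, -0.3714, -0.5571).
r_{12} = q_1·v_2 = -3.1568.
u_2 = v_2 + 3.1568·q_1 = (-1.6552, -2.1724, -0.7586).
‖u_2‖ = 2.8345, so q_2 = (-0.5839, -0.7664, -0.2676).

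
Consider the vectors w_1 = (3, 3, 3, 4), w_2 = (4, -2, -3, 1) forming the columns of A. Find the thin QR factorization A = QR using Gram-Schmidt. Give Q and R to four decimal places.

w_1 = (3, 3, 3, 4); ‖w_1‖ = 6.5574, so q_1 = (0.4575, 0.4575, 0.4575, 0.6100).
q_1·w_2 = 0.4575·4 + 0.4575·(-2) + 0.4575·(-3) + 0.6100·1 = 0.1525.
u_2 = w_2 − 0.1525·q_1 = (3.9302, -2.0698, -3.0698, 0.9070).
‖u_2‖ = 5.4751, so q_2 = (0.7178, -0.3780, -0.5607, 0.1657).

Q = [[0.4575, 0.7178], [0.4575, -0.3780], [0.4575, -0.5607], [0.6100, 0.1657]], R = [[6.5574, 0.1525], [0.0000, 5.4751]]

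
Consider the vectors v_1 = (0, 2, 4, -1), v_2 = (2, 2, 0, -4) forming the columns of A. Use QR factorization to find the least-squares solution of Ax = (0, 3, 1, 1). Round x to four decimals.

x = (0.4545, -0.0682)

e_1 = v_1/‖v_1‖ = (0, 2, 4, -1)/4.5826 = (0.0000, 0.4364, 0.8729, -0.2182).
r_{12} = e_1·v_2 = 1.7457.
u_2 = v_2 − 1.7457·e_1 = (2.0000, 1.2381, -1.5238, -3.6190).
‖u_2‖ = 4.5774, so e_2 = (0.4369, 0.2705, -0.3329, -0.7906).
Qᵀb = (1.9640, -0.3121).
Back-substitute: x_2 = -0.3121/4.5774 = -0.0682.
x_1 = (1.9640 − 1.7457·(-0.0682))/4.5826 = 0.4545.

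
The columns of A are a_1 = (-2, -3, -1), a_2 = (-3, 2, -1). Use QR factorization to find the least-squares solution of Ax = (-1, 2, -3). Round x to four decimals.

x = (-0.1231, 0.7231)

a_1 = (-2, -3, -1); ‖a_1‖ = 3.7417, so q_1 = (-0.5345, -0.8018, -0.2673).
q_1·a_2 = (-0.5345)·(-3) + (-0.8018)·2 + (-0.2673)·(-1) = 0.2673.
u_2 = a_2 − 0.2673·q_1 = (-2.8571, 2.2143, -0.9286).
‖u_2‖ = 3.7321, so q_2 = (-0.7656, 0.5933, -0.2488).
Qᵀb = (-0.2673, 2.6986).
Back-substitute: x_2 = 2.6986/3.7321 = 0.7231.
x_1 = (-0.2673 − 0.2673·0.7231)/3.7417 = -0.1231.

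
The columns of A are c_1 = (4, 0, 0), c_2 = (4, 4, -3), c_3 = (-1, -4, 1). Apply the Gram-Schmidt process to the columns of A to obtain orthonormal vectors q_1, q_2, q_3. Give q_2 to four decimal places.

q_1 = c_1/‖c_1‖ = (4, 0, 0)/4.0000 = (1.0000, 0.0000, 0.0000).
r_{12} = q_1·c_2 = 4.0000.
u_2 = c_2 − 4.0000·q_1 = (0.0000, 4.0000, -3.0000).
‖u_2‖ = 5.0000, so q_2 = (0.0000, 0.8000, -0.6000).

q_2 = (0.0000, 0.8000, -0.6000)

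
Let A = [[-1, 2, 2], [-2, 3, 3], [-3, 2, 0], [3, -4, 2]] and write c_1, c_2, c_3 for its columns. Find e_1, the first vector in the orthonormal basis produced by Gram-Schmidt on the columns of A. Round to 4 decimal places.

e_1 = c_1/‖c_1‖ = (-1, -2, -3, 3)/4.7958 = (-0.2085, -0.4170, -0.6255, 0.6255).

e_1 = (-0.2085, -0.4170, -0.6255, 0.6255)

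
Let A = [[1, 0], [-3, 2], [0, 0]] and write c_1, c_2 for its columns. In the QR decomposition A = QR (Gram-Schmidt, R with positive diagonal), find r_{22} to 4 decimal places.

r_{22} = 0.6325

c_1 = (1, -3, 0); ‖c_1‖ = 3.1623, so q_1 = (0.3162, -0.9487, 0.0000).
q_1·c_2 = 0.3162·0 + (-0.9487)·2 + 0.0000·0 = -1.8974.
u_2 = c_2 + 1.8974·q_1 = (0.6000, 0.2000, 0.0000).
r_{22} = ‖u_2‖ = 0.6325.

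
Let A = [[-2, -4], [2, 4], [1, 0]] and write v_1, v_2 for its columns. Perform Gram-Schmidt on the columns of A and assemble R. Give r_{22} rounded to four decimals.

r_{22} = 1.8856

v_1 = (-2, 2, 1); ‖v_1‖ = 3.0000, so q_1 = (-0.6667, 0.6667, 0.3333).
q_1·v_2 = (-0.6667)·(-4) + 0.6667·4 + 0.3333·0 = 5.3333.
u_2 = v_2 − 5.3333·q_1 = (-0.4444, 0.4444, -1.7778).
r_{22} = ‖u_2‖ = 1.8856.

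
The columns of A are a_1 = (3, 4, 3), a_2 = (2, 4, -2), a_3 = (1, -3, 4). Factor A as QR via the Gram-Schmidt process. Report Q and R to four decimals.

Q = [[0.5145, 0.1449, 0.8452], [0.6860, 0.5218, -0.5071], [0.5145, -0.8407, -0.1690]], R = [[5.8310, 2.7440, 0.5145], [0.0000, 4.0584, -4.7831], [0.0000, 0.0000, 1.6903]]

q_1 = a_1/‖a_1‖ = (3, 4, 3)/5.8310 = (0.5145, 0.6860, 0.5145).
r_{12} = q_1·a_2 = 2.7440.
u_2 = a_2 − 2.7440·q_1 = (0.5882, 2.1176, -3.4118).
‖u_2‖ = 4.0584, so q_2 = (0.1449, 0.5218, -0.8407).
r_{13} = q_1·a_3 = 0.5145; r_{23} = q_2·a_3 = -4.7831.
u_3 = a_3 − 0.5145·q_1 + 4.7831·q_2 = (1.4286, -0.8571, -0.2857).
‖u_3‖ = 1.6903, so q_3 = (0.8452, -0.5071, -0.1690).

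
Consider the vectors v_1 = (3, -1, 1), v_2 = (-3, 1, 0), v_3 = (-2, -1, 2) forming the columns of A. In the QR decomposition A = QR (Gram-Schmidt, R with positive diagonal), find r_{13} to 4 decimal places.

v_1 = (3, -1, 1); ‖v_1‖ = 3.3166, so e_1 = (0.9045, -0.3015, 0.3015).
r_{13} = e_1·v_3 = -0.9045.

r_{13} = -0.9045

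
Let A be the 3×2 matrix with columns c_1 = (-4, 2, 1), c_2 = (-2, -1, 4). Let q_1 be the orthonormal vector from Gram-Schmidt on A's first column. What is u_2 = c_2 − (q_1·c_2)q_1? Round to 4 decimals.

q_1 = c_1/‖c_1‖ = (-4, 2, 1)/4.5826 = (-0.8729, 0.4364, 0.2182).
r_{12} = q_1·c_2 = 2.1822.
u_2 = c_2 − 2.1822·q_1 = (-0.0952, -1.9524, 3.5238).

u_2 = (-0.0952, -1.9524, 3.5238)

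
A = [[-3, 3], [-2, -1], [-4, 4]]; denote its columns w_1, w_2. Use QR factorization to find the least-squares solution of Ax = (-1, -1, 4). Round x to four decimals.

x = (0.1600, 0.6800)

e_1 = w_1/‖w_1‖ = (-3, -2, -4)/5.3852 = (-0.5571, -0.3714, -0.7428).
r_{12} = e_1·w_2 = -4.2710.
u_2 = w_2 + 4.2710·e_1 = (0.6207, -2.5862, 0.8276).
‖u_2‖ = 2.7854, so e_2 = (0.2228, -0.9285, 0.2971).
Qᵀb = (-2.0426, 1.8941).
Back-substitute: x_2 = 1.8941/2.7854 = 0.6800.
x_1 = (-2.0426 + 4.2710·0.6800)/5.3852 = 0.1600.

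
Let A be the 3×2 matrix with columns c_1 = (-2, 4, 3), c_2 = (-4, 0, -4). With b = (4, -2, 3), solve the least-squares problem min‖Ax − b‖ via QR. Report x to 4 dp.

x = (-0.3684, -0.9211)

c_1 = (-2, 4, 3); ‖c_1‖ = 5.3852, so e_1 = (-0.3714, 0.7428, 0.5571).
e_1·c_2 = (-0.3714)·(-4) + 0.7428·0 + 0.5571·(-4) = -0.7428.
u_2 = c_2 + 0.7428·e_1 = (-4.2759, 0.5517, -3.5862).
‖u_2‖ = 5.6079, so e_2 = (-0.7625, 0.0984, -0.6395).
Qᵀb = (-1.2999, -5.1651).
Back-substitute: x_2 = -5.1651/5.6079 = -0.9211.
x_1 = (-1.2999 + 0.7428·(-0.9211))/5.3852 = -0.3684.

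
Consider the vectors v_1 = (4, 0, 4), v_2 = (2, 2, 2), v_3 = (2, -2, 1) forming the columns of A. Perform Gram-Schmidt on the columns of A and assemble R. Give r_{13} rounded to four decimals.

v_1 = (4, 0, 4); ‖v_1‖ = 5.6569, so q_1 = (0.7071, 0.0000, 0.7071).
r_{13} = q_1·v_3 = 2.1213.

r_{13} = 2.1213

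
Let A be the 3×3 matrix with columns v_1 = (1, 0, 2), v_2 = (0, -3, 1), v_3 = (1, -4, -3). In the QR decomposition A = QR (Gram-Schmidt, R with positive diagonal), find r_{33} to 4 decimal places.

r_{33} = 2.8014

e_1 = v_1/‖v_1‖ = (1, 0, 2)/2.2361 = (0.4472, 0.0000, 0.8944).
r_{12} = e_1·v_2 = 0.8944.
u_2 = v_2 − 0.8944·e_1 = (-0.4000, -3.0000, 0.2000).
‖u_2‖ = 3.0332, so e_2 = (-0.1319, -0.9891, 0.0659).
r_{13} = e_1·v_3 = -2.2361; r_{23} = e_2·v_3 = 3.6266.
u_3 = v_3 + 2.2361·e_1 − 3.6266·e_2 = (2.4783, -0.4130, -1.2391).
r_{33} = ‖u_3‖ = 2.8014.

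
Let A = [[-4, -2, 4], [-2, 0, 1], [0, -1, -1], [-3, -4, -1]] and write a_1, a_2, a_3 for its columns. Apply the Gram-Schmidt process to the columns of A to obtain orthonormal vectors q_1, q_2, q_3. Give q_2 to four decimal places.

q_1 = a_1/‖a_1‖ = (-4, -2, 0, -3)/5.3852 = (-0.7428, -0.3714, 0.0000, -0.5571).
r_{12} = q_1·a_2 = 3.7139.
u_2 = a_2 − 3.7139·q_1 = (0.7586, 1.3793, -1.0000, -1.9310).
‖u_2‖ = 2.6846, so q_2 = (0.2826, 0.5138, -0.3725, -0.7193).

q_2 = (0.2826, 0.5138, -0.3725, -0.7193)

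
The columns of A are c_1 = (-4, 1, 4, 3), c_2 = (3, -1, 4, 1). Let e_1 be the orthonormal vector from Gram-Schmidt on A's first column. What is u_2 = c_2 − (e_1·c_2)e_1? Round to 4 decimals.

u_2 = (3.5714, -1.1429, 3.4286, 0.5714)

c_1 = (-4, 1, 4, 3); ‖c_1‖ = 6.4807, so e_1 = (-0.6172, 0.1543, 0.6172, 0.4629).
e_1·c_2 = (-0.6172)·3 + 0.1543·(-1) + 0.6172·4 + 0.4629·1 = 0.9258.
u_2 = c_2 − 0.9258·e_1 = (3.5714, -1.1429, 3.4286, 0.5714).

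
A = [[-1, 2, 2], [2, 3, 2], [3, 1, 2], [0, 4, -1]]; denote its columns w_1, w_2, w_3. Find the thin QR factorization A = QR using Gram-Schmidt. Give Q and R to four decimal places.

Q = [[-0.2673, 0.4856, 0.7844], [0.5345, 0.3885, 0.1985], [0.8018, -0.0971, 0.1291], [0.0000, 0.7770, -0.5733]], R = [[3.7417, 1.8708, 2.1381], [0.0000, 5.1478, 0.7770], [0.0000, 0.0000, 2.7973]]

w_1 = (-1, 2, 3, 0); ‖w_1‖ = 3.7417, so e_1 = (-0.2673, 0.5345, 0.8018, 0.0000).
e_1·w_2 = (-0.2673)·2 + 0.5345·3 + 0.8018·1 + 0.0000·4 = 1.8708.
u_2 = w_2 − 1.8708·e_1 = (2.5000, 2.0000, -0.5000, 4.0000).
‖u_2‖ = 5.1478, so e_2 = (0.4856, 0.3885, -0.0971, 0.7770).
e_1·w_3 = (-0.2673)·2 + 0.5345·2 + 0.8018·2 + 0.0000·(-1) = 2.1381; e_2·w_3 = 0.4856·2 + 0.3885·2 + (-0.0971)·2 + 0.7770·(-1) = 0.7770.
u_3 = w_3 − 2.1381·e_1 − 0.7770·e_2 = (2.1941, 0.5553, 0.3612, -1.6038).
‖u_3‖ = 2.7973, so e_3 = (0.7844, 0.1985, 0.1291, -0.5733).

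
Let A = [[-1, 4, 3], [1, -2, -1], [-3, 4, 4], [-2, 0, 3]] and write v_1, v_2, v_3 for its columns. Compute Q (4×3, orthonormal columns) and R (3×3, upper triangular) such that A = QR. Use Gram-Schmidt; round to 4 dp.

v_1 = (-1, 1, -3, -2); ‖v_1‖ = 3.8730, so e_1 = (-0.2582, 0.2582, -0.7746, -0.5164).
e_1·v_2 = (-0.2582)·4 + 0.2582·(-2) + (-0.7746)·4 + (-0.5164)·0 = -4.6476.
u_2 = v_2 + 4.6476·e_1 = (2.8000, -0.8000, 0.4000, -2.4000).
‖u_2‖ = 3.7947, so e_2 = (0.7379, -0.2108, 0.1054, -0.6325).
e_1·v_3 = (-0.2582)·3 + 0.2582·(-1) + (-0.7746)·4 + (-0.5164)·3 = -5.6804; e_2·v_3 = 0.7379·3 + (-0.2108)·(-1) + 0.1054·4 + (-0.6325)·3 = 0.9487.
u_3 = v_3 + 5.6804·e_1 − 0.9487·e_2 = (0.8333, 0.6667, -0.5000, 0.6667).
‖u_3‖ = 1.3540, so e_3 = (0.6155, 0.4924, -0.3693, 0.4924).

Q = [[-0.2582, 0.7379, 0.6155], [0.2582, -0.2108, 0.4924], [-0.7746, 0.1054, -0.3693], [-0.5164, -0.6325, 0.4924]], R = [[3.8730, -4.6476, -5.6804], [0.0000, 3.7947, 0.9487], [0.0000, 0.0000, 1.3540]]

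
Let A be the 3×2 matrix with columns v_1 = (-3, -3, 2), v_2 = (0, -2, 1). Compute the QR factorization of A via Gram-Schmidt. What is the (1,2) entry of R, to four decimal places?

r_{12} = 1.7056

q_1 = v_1/‖v_1‖ = (-3, -3, 2)/4.6904 = (-0.6396, -0.6396, 0.4264).
r_{12} = q_1·v_2 = 1.7056.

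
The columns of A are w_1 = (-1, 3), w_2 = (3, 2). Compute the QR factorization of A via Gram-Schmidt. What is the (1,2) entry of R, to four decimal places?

w_1 = (-1, 3); ‖w_1‖ = 3.1623, so e_1 = (-0.3162, 0.9487).
r_{12} = e_1·w_2 = 0.9487.

r_{12} = 0.9487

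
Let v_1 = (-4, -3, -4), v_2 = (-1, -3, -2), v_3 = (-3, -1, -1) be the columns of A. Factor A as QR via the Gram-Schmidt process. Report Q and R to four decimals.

Q = [[-0.6247, 0.5823, -0.5203], [-0.4685, -0.8125, -0.3468], [-0.6247, 0.0271, 0.7804]], R = [[6.4031, 3.2796, 2.9673], [0.0000, 1.8011, -0.9615], [0.0000, 0.0000, 1.1272]]

v_1 = (-4, -3, -4); ‖v_1‖ = 6.4031, so q_1 = (-0.6247, -0.4685, -0.6247).
q_1·v_2 = (-0.6247)·(-1) + (-0.4685)·(-3) + (-0.6247)·(-2) = 3.2796.
u_2 = v_2 − 3.2796·q_1 = (1.0488, -1.4634, 0.0488).
‖u_2‖ = 1.8011, so q_2 = (0.5823, -0.8125, 0.0271).
q_1·v_3 = (-0.6247)·(-3) + (-0.4685)·(-1) + (-0.6247)·(-1) = 2.9673; q_2·v_3 = 0.5823·(-3) + (-0.8125)·(-1) + 0.0271·(-1) = -0.9615.
u_3 = v_3 − 2.9673·q_1 + 0.9615·q_2 = (-0.5865, -0.3910, 0.8797).
‖u_3‖ = 1.1272, so q_3 = (-0.5203, -0.3468, 0.7804).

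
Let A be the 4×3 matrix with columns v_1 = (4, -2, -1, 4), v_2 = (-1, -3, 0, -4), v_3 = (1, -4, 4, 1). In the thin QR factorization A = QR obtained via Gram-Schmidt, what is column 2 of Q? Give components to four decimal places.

v_1 = (4, -2, -1, 4); ‖v_1‖ = 6.0828, so e_1 = (0.6576, -0.3288, -0.1644, 0.6576).
e_1·v_2 = 0.6576·(-1) + (-0.3288)·(-3) + (-0.1644)·0 + 0.6576·(-4) = -2.3016.
u_2 = v_2 + 2.3016·e_1 = (0.5135, -3.7568, -0.3784, -2.4865).
‖u_2‖ = 4.5500, so e_2 = (0.1129, -0.8257, -0.0832, -0.5465).

e_2 = (0.1129, -0.8257, -0.0832, -0.5465)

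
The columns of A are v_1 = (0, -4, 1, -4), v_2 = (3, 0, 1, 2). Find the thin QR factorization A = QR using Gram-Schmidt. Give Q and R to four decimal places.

v_1 = (0, -4, 1, -4); ‖v_1‖ = 5.7446, so q_1 = (0.0000, -0.6963, 0.1741, -0.6963).
q_1·v_2 = 0.0000·3 + (-0.6963)·0 + 0.1741·1 + (-0.6963)·2 = -1.2185.
u_2 = v_2 + 1.2185·q_1 = (3.0000, -0.8485, 1.2121, 1.1515).
‖u_2‖ = 3.5377, so q_2 = (0.8480, -0.2398, 0.3426, 0.3255).

Q = [[0.0000, 0.8480], [-0.6963, -0.2398], [0.1741, 0.3426], [-0.6963, 0.3255]], R = [[5.7446, -1.2185], [0.0000, 3.5377]]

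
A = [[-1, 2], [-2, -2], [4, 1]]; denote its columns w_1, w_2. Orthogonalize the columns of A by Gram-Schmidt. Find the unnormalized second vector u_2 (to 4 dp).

w_1 = (-1, -2, 4); ‖w_1‖ = 4.5826, so q_1 = (-0.2182, -0.4364, 0.8729).
q_1·w_2 = (-0.2182)·2 + (-0.4364)·(-2) + 0.8729·1 = 1.3093.
u_2 = w_2 − 1.3093·q_1 = (2.2857, -1.4286, -0.1429).

u_2 = (2.2857, -1.4286, -0.1429)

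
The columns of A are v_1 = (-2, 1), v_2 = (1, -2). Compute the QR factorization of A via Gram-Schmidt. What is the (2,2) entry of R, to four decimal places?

v_1 = (-2, 1); ‖v_1‖ = 2.2361, so q_1 = (-0.8944, 0.4472).
q_1·v_2 = (-0.8944)·1 + 0.4472·(-2) = -1.7889.
u_2 = v_2 + 1.7889·q_1 = (-0.6000, -1.2000).
r_{22} = ‖u_2‖ = 1.3416.

r_{22} = 1.3416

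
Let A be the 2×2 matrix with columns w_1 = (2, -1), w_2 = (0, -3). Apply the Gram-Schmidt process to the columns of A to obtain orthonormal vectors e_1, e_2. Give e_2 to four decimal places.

e_2 = (-0.4472, -0.8944)

e_1 = w_1/‖w_1‖ = (2, -1)/2.2361 = (0.8944, -0.4472).
r_{12} = e_1·w_2 = 1.3416.
u_2 = w_2 − 1.3416·e_1 = (-1.2000, -2.4000).
‖u_2‖ = 2.6833, so e_2 = (-0.4472, -0.8944).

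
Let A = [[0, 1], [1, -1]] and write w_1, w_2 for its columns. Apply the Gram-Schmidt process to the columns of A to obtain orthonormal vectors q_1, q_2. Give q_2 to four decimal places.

q_2 = (1.0000, 0.0000)

w_1 = (0, 1); ‖w_1‖ = 1.0000, so q_1 = (0.0000, 1.0000).
q_1·w_2 = 0.0000·1 + 1.0000·(-1) = -1.0000.
u_2 = w_2 + 1.0000·q_1 = (1.0000, 0.0000).
‖u_2‖ = 1.0000, so q_2 = (1.0000, 0.0000).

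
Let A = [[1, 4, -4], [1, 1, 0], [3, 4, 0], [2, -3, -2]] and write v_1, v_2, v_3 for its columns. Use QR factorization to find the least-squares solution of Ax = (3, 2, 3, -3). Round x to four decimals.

e_1 = v_1/‖v_1‖ = (1, 1, 3, 2)/3.8730 = (0.2582, 0.2582, 0.7746, 0.5164).
r_{12} = e_1·v_2 = 2.8402.
u_2 = v_2 − 2.8402·e_1 = (3.2667, 0.2667, 1.8000, -4.4667).
‖u_2‖ = 5.8252, so e_2 = (0.5608, 0.0458, 0.3090, -0.7668).
r_{13} = e_1·v_3 = -2.0656; r_{23} = e_2·v_3 = -0.7096.
u_3 = v_3 + 2.0656·e_1 + 0.7096·e_2 = (-3.0688, 0.5658, 1.8193, -1.4774).
‖u_3‖ = 3.9025, so e_3 = (-0.7863, 0.1450, 0.4662, -0.3786).
Qᵀb = (2.0656, 5.0012, 0.4652).
Back-substitute: x_3 = 0.4652/3.9025 = 0.1192.
x_2 = (5.0012 + 0.7096·0.1192)/5.8252 = 0.8731.
x_1 = (2.0656 − 2.8402·0.8731 + 2.0656·0.1192)/3.8730 = -0.0433.

x = (-0.0433, 0.8731, 0.1192)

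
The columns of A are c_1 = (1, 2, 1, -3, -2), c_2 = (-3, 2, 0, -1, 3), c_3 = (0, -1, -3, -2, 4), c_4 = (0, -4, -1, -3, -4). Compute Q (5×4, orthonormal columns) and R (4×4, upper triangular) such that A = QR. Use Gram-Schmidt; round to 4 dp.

c_1 = (1, 2, 1, -3, -2); ‖c_1‖ = 4.3589, so e_1 = (0.2294, 0.4588, 0.2294, -0.6882, -0.4588).
e_1·c_2 = 0.2294·(-3) + 0.4588·2 + 0.2294·0 + (-0.6882)·(-1) + (-0.4588)·3 = -0.4588.
u_2 = c_2 + 0.4588·e_1 = (-2.8947, 2.2105, 0.1053, -1.3158, 2.7895).
‖u_2‖ = 4.7738, so e_2 = (-0.6064, 0.4631, 0.0221, -0.2756, 0.5843).
e_1·c_3 = 0.2294·0 + 0.4588·(-1) + 0.2294·(-3) + (-0.6882)·(-2) + (-0.4588)·4 = -1.6059; e_2·c_3 = (-0.6064)·0 + 0.4631·(-1) + 0.0221·(-3) + (-0.2756)·(-2) + 0.5843·4 = 2.3594.
u_3 = c_3 + 1.6059·e_1 − 2.3594·e_2 = (1.7991, -1.3557, -2.6836, -2.4550, 1.8845).
‖u_3‖ = 4.6749, so e_3 = (0.3848, -0.2900, -0.5740, -0.5251, 0.4031).
e_1·c_4 = 0.2294·0 + 0.4588·(-4) + 0.2294·(-1) + (-0.6882)·(-3) + (-0.4588)·(-4) = 1.8353; e_2·c_4 = (-0.6064)·0 + 0.4631·(-4) + 0.0221·(-1) + (-0.2756)·(-3) + 0.5843·(-4) = -3.3847; e_3·c_4 = 0.3848·0 + (-0.2900)·(-4) + (-0.5740)·(-1) + (-0.5251)·(-3) + 0.4031·(-4) = 1.6969.
u_4 = c_4 − 1.8353·e_1 + 3.3847·e_2 − 1.6969·e_3 = (-3.1265, -2.7827, -0.3723, -1.7786, -1.8642).
‖u_4‖ = 4.9291, so e_4 = (-0.6343, -0.5646, -0.0755, -0.3608, -0.3782).

Q = [[0.2294, -0.6064, 0.3848, -0.6343], [0.4588, 0.4631, -0.2900, -0.5646], [0.2294, 0.0221, -0.5740, -0.0755], [-0.6882, -0.2756, -0.5251, -0.3608], [-0.4588, 0.5843, 0.4031, -0.3782]], R = [[4.3589, -0.4588, -1.6059, 1.8353], [0.0000, 4.7738, 2.3594, -3.3847], [0.0000, 0.0000, 4.6749, 1.6969], [0.0000, 0.0000, 0.0000, 4.9291]]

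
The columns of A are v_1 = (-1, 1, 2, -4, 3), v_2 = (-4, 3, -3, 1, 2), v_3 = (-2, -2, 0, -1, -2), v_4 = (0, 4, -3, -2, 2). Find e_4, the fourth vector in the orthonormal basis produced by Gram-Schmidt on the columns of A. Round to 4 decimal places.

v_1 = (-1, 1, 2, -4, 3); ‖v_1‖ = 5.5678, so e_1 = (-0.1796, 0.1796, 0.3592, -0.7184, 0.5388).
e_1·v_2 = (-0.1796)·(-4) + 0.1796·3 + 0.3592·(-3) + (-0.7184)·1 + 0.5388·2 = 0.5388.
u_2 = v_2 − 0.5388·e_1 = (-3.9032, 2.9032, -3.1935, 1.3871, 1.7097).
‖u_2‖ = 6.2217, so e_2 = (-0.6274, 0.4666, -0.5133, 0.2229, 0.2748).
e_1·v_3 = (-0.1796)·(-2) + 0.1796·(-2) + 0.3592·0 + (-0.7184)·(-1) + 0.5388·(-2) = -0.3592; e_2·v_3 = (-0.6274)·(-2) + 0.4666·(-2) + (-0.5133)·0 + 0.2229·(-1) + 0.2748·(-2) = -0.4511.
u_3 = v_3 + 0.3592·e_1 + 0.4511·e_2 = (-2.3475, -1.7250, -0.1025, -1.1575, -1.6825).
‖u_3‖ = 3.5591, so e_3 = (-0.6596, -0.4847, -0.0288, -0.3252, -0.4727).
e_1·v_4 = (-0.1796)·0 + 0.1796·4 + 0.3592·(-3) + (-0.7184)·(-2) + 0.5388·2 = 2.1553; e_2·v_4 = (-0.6274)·0 + 0.4666·4 + (-0.5133)·(-3) + 0.2229·(-2) + 0.2748·2 = 3.5101; e_3·v_4 = (-0.6596)·0 + (-0.4847)·4 + (-0.0288)·(-3) + (-0.3252)·(-2) + (-0.4727)·2 = -2.1473.
u_4 = v_4 − 2.1553·e_1 − 3.5101·e_2 + 2.1473·e_3 = (1.1729, 0.9343, -2.0343, -1.9325, -1.1409).
‖u_4‖ = 3.3798, so e_4 = (0.3470, 0.2764, -0.6019, -0.5718, -0.3376).

e_4 = (0.3470, 0.2764, -0.6019, -0.5718, -0.3376)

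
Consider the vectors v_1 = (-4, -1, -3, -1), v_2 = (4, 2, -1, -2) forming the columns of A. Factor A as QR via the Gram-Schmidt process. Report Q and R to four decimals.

e_1 = v_1/‖v_1‖ = (-4, -1, -3, -1)/5.1962 = (-0.7698, -0.1925, -0.5774, -0.1925).
r_{12} = e_1·v_2 = -2.5019.
u_2 = v_2 + 2.5019·e_1 = (2.0741, 1.5185, -2.4444, -2.4815).
‖u_2‖ = 4.3291, so e_2 = (0.4791, 0.3508, -0.5647, -0.5732).

Q = [[-0.7698, 0.4791], [-0.1925, 0.3508], [-0.5774, -0.5647], [-0.1925, -0.5732]], R = [[5.1962, -2.5019], [0.0000, 4.3291]]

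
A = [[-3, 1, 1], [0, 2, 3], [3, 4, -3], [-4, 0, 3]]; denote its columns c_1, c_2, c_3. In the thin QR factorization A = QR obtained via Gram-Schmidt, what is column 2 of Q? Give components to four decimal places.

c_1 = (-3, 0, 3, -4); ‖c_1‖ = 5.8310, so q_1 = (-0.5145, 0.0000, 0.5145, -0.6860).
q_1·c_2 = (-0.5145)·1 + 0.0000·2 + 0.5145·4 + (-0.6860)·0 = 1.5435.
u_2 = c_2 − 1.5435·q_1 = (1.7941, 2.0000, 3.2059, 1.0588).
‖u_2‖ = 4.3148, so q_2 = (0.4158, 0.4635, 0.7430, 0.2454).

q_2 = (0.4158, 0.4635, 0.7430, 0.2454)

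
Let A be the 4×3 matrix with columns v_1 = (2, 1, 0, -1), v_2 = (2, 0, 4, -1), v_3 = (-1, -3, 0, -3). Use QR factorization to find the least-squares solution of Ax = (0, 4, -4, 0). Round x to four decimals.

x = (1.4262, -1.0813, -0.4245)

v_1 = (2, 1, 0, -1); ‖v_1‖ = 2.4495, so q_1 = (0.8165, 0.4082, 0.0000, -0.4082).
q_1·v_2 = 0.8165·2 + 0.4082·0 + 0.0000·4 + (-0.4082)·(-1) = 2.0412.
u_2 = v_2 − 2.0412·q_1 = (0.3333, -0.8333, 4.0000, -0.1667).
‖u_2‖ = 4.1028, so q_2 = (0.0812, -0.2031, 0.9749, -0.0406).
q_1·v_3 = 0.8165·(-1) + 0.4082·(-3) + 0.0000·0 + (-0.4082)·(-3) = -0.8165; q_2·v_3 = 0.0812·(-1) + (-0.2031)·(-3) + 0.9749·0 + (-0.0406)·(-3) = 0.6500.
u_3 = v_3 + 0.8165·q_1 − 0.6500·q_2 = (-0.3861, -2.5347, -0.6337, -3.3069).
‖u_3‖ = 4.2321, so q_3 = (-0.0912, -0.5989, -0.1497, -0.7814).
Qᵀb = (1.6330, -4.7122, -1.7967).
Back-substitute: x_3 = -1.7967/4.2321 = -0.4245.
x_2 = (-4.7122 − 0.6500·(-0.4245))/4.1028 = -1.0813.
x_1 = (1.6330 − 2.0412·(-1.0813) + 0.8165·(-0.4245))/2.4495 = 1.4262.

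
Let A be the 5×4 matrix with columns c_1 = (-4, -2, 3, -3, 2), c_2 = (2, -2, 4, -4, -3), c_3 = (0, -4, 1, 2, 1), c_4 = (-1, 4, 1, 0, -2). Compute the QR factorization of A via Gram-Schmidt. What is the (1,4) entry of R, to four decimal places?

r_{14} = -0.7715

c_1 = (-4, -2, 3, -3, 2); ‖c_1‖ = 6.4807, so e_1 = (-0.6172, -0.3086, 0.4629, -0.4629, 0.3086).
r_{14} = e_1·c_4 = -0.7715.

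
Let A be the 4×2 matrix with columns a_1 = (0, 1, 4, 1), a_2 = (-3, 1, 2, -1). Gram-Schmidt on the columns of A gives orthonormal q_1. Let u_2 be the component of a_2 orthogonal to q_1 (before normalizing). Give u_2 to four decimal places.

u_2 = (-3.0000, 0.5556, 0.2222, -1.4444)

q_1 = a_1/‖a_1‖ = (0, 1, 4, 1)/4.2426 = (0.0000, 0.2357, 0.9428, 0.2357).
r_{12} = q_1·a_2 = 1.8856.
u_2 = a_2 − 1.8856·q_1 = (-3.0000, 0.5556, 0.2222, -1.4444).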